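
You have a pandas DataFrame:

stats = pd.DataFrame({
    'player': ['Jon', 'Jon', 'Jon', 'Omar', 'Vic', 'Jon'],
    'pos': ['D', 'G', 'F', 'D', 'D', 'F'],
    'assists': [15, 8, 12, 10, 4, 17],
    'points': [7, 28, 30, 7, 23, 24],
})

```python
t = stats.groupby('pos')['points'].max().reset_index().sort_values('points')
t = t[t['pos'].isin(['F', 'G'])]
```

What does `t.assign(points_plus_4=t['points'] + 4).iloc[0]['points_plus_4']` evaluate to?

group by pos, max of points:
pos
D    23
F    30
G    28
Name: points, dtype: int64
reset_index():
  pos  points
0   D      23
1   F      30
2   G      28
sort by points:
  pos  points
0   D      23
2   G      28
1   F      30
filter rows where pos in ['F', 'G']:
  pos  points
2   G      28
1   F      30
add column points_plus_4 = t['points'] + 4:
  pos  points  points_plus_4
2   G      28             32
1   F      30             34
The value at position 0, column 'points_plus_4' is 32.

32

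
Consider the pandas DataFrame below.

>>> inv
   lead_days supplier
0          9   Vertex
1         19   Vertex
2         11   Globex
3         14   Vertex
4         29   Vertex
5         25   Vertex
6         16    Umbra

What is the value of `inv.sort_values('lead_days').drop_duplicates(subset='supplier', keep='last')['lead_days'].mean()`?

sort by lead_days:
   lead_days supplier
0          9   Vertex
2         11   Globex
3         14   Vertex
6         16    Umbra
1         19   Vertex
5         25   Vertex
4         29   Vertex
drop duplicate supplier (keep=last):
   lead_days supplier
2         11   Globex
6         16    Umbra
4         29   Vertex

18.6666666667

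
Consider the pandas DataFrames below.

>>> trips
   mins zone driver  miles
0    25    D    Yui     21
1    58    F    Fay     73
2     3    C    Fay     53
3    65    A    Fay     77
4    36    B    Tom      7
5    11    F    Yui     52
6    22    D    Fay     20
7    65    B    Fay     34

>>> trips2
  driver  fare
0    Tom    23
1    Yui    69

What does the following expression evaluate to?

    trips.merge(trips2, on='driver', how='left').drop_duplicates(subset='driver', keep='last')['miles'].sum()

93

merge on 'driver' (how='left') → 8 rows:
   mins zone driver  miles  fare
0    25    D    Yui     21  69.0
1    58    F    Fay     73   NaN
2     3    C    Fay     53   NaN
3    65    A    Fay     77   NaN
4    36    B    Tom      7  23.0
5    11    F    Yui     52  69.0
6    22    D    Fay     20   NaN
7    65    B    Fay     34   NaN
drop duplicate driver (keep=last):
   mins zone driver  miles  fare
4    36    B    Tom      7  23.0
5    11    F    Yui     52  69.0
7    65    B    Fay     34   NaN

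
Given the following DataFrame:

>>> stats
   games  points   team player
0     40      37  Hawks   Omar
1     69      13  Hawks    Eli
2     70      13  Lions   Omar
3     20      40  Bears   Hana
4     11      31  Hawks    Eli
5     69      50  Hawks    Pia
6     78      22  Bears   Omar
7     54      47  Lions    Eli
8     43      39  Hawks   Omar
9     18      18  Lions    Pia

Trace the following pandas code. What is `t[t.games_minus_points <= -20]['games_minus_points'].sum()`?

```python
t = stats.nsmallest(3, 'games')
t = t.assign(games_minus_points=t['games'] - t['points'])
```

-40

take 3 rows with smallest games:
   games  points   team player
4     11      31  Hawks    Eli
9     18      18  Lions    Pia
3     20      40  Bears   Hana
add column games_minus_points = t['games'] - t['points']:
   games  points   team player  games_minus_points
4     11      31  Hawks    Eli                 -20
9     18      18  Lions    Pia                   0
3     20      40  Bears   Hana                 -20
filter rows where games_minus_points <= -20:
   games  points   team player  games_minus_points
4     11      31  Hawks    Eli                 -20
3     20      40  Bears   Hana                 -20
The sum of column 'games_minus_points' is -40.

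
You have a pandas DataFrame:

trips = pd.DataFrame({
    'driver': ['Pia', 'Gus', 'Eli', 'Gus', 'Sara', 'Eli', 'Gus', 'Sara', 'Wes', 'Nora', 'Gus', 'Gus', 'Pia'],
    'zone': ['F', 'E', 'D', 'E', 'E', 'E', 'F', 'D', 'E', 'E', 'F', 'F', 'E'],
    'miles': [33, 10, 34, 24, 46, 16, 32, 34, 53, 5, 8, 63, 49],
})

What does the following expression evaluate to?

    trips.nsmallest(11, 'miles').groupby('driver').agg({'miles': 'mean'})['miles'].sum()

129.5

take 11 rows with smallest miles:
   driver zone  miles
9    Nora    E      5
10    Gus    F      8
1     Gus    E     10
5     Eli    E     16
3     Gus    E     24
6     Gus    F     32
0     Pia    F     33
2     Eli    D     34
7    Sara    D     34
4    Sara    E     46
12    Pia    E     49
group by driver, mean of miles:
        miles
driver       
Eli      25.0
Gus      18.5
Nora      5.0
Pia      41.0
Sara     40.0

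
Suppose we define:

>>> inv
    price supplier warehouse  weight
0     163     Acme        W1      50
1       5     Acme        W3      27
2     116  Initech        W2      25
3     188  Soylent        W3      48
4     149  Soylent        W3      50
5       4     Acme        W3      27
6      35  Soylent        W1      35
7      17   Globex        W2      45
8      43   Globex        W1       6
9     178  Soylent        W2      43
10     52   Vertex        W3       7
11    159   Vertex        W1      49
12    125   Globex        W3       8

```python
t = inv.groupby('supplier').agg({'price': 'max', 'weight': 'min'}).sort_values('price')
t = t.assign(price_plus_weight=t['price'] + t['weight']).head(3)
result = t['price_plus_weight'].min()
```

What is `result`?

group by supplier: max(price), min(weight):
          price  weight
supplier               
Acme        163      27
Globex      125       6
Initech     116      25
Soylent     188      35
Vertex      159       7
sort by price:
          price  weight
supplier               
Initech     116      25
Globex      125       6
Vertex      159       7
Acme        163      27
Soylent     188      35
add column price_plus_weight = t['price'] + t['weight']:
          price  weight  price_plus_weight
supplier                                  
Initech     116      25                141
Globex      125       6                131
Vertex      159       7                166
Acme        163      27                190
Soylent     188      35                223
take first 3 rows:
          price  weight  price_plus_weight
supplier                                  
Initech     116      25                141
Globex      125       6                131
Vertex      159       7                166
Reading off the min of column 'price_plus_weight', we get 131.

131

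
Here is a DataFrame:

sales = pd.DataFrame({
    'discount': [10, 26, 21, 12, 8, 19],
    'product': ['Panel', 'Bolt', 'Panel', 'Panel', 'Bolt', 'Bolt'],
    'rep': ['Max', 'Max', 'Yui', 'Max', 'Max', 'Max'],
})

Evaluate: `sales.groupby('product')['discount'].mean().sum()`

32.0

group by product, mean of discount:
product
Bolt     17.666667
Panel    14.333333
Name: discount, dtype: float64
Finally, sum of the resulting series = 32.0.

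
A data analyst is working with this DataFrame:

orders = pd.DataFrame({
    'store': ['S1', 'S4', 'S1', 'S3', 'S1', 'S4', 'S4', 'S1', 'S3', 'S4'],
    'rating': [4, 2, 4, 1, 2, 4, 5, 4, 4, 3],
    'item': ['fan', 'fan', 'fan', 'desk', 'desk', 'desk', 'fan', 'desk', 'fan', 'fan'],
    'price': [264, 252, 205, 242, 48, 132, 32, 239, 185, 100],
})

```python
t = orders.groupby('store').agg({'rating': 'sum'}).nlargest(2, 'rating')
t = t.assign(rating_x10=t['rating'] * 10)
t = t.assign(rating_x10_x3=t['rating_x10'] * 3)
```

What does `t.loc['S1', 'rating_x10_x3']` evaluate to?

group by store, sum of rating:
       rating
store        
S1         14
S3          5
S4         14
take 2 rows with largest rating:
       rating
store        
S1         14
S4         14
add column rating_x10 = t['rating'] * 10:
       rating  rating_x10
store                    
S1         14         140
S4         14         140
add column rating_x10_x3 = t['rating_x10'] * 3:
       rating  rating_x10  rating_x10_x3
store                                   
S1         14         140            420
S4         14         140            420
Reading off the value at row 'S1', column 'rating_x10_x3', we get 420.

420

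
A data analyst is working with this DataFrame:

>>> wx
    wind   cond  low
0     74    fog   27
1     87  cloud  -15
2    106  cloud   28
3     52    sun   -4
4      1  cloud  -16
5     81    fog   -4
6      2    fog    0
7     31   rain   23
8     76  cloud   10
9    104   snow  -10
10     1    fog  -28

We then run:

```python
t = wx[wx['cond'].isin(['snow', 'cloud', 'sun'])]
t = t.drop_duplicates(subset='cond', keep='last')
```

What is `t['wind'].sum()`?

232

filter rows where cond in ['snow', 'cloud', 'sun']:
   wind   cond  low
1    87  cloud  -15
2   106  cloud   28
3    52    sun   -4
4     1  cloud  -16
8    76  cloud   10
9   104   snow  -10
drop duplicate cond (keep=last):
   wind   cond  low
3    52    sun   -4
8    76  cloud   10
9   104   snow  -10
The sum of column 'wind' is 232.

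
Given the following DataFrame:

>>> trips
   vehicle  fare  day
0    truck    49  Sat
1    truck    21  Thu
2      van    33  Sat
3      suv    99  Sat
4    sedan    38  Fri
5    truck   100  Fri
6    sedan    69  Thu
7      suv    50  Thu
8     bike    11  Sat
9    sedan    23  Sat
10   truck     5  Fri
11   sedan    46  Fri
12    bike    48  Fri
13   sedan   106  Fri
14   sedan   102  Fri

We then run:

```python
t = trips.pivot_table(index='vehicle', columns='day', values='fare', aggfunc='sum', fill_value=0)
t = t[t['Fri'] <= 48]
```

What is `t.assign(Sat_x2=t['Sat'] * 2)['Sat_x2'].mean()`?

95.3333333333

pivot: rows=vehicle, cols=day, sum(fare):
day      Fri  Sat  Thu
vehicle               
bike      48   11    0
sedan    292   23   69
suv        0   99   50
truck    105   49   21
van        0   33    0
filter rows where Fri <= 48:
day      Fri  Sat  Thu
vehicle               
bike      48   11    0
suv        0   99   50
van        0   33    0
add column Sat_x2 = t['Sat'] * 2:
day      Fri  Sat  Thu  Sat_x2
vehicle                       
bike      48   11    0      22
suv        0   99   50     198
van        0   33    0      66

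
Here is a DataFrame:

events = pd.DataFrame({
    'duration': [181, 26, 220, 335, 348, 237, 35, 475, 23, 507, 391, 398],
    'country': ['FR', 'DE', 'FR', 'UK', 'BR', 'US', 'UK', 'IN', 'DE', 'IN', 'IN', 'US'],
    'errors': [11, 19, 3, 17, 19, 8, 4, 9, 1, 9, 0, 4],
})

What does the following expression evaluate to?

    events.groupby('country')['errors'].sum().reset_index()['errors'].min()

group by country, sum of errors:
country
BR    19
DE    20
FR    14
IN    18
UK    21
US    12
Name: errors, dtype: int64
reset_index():
  country  errors
0      BR      19
1      DE      20
2      FR      14
3      IN      18
4      UK      21
5      US      12
Reading off the min of column 'errors', we get 12.

12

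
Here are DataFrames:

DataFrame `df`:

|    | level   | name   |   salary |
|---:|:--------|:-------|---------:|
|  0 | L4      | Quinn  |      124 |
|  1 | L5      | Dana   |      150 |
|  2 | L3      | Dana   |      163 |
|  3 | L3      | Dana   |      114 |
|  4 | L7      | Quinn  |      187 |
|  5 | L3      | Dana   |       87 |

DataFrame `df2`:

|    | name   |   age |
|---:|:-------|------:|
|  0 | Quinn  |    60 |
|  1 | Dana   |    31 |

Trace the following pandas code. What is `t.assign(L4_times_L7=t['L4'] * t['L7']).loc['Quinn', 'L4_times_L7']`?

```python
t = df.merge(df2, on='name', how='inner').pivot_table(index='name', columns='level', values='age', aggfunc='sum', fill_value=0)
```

3600

merge on 'name' (how='inner') → 6 rows:
  level   name  salary  age
0    L4  Quinn     124   60
1    L5   Dana     150   31
2    L3   Dana     163   31
3    L3   Dana     114   31
4    L7  Quinn     187   60
5    L3   Dana      87   31
pivot: rows=name, cols=level, sum(age):
level  L3  L4  L5  L7
name                 
Dana   93   0  31   0
Quinn   0  60   0  60
add column L4_times_L7 = t['L4'] * t['L7']:
level  L3  L4  L5  L7  L4_times_L7
name                              
Dana   93   0  31   0            0
Quinn   0  60   0  60         3600
Hence 3600.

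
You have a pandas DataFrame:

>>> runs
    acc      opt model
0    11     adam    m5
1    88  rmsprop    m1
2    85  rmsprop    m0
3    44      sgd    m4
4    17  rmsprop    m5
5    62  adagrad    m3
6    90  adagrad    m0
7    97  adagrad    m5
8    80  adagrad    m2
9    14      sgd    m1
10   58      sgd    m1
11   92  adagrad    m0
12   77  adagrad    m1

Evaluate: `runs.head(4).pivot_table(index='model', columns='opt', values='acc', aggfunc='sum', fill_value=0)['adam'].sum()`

11

take first 4 rows:
   acc      opt model
0   11     adam    m5
1   88  rmsprop    m1
2   85  rmsprop    m0
3   44      sgd    m4
pivot: rows=model, cols=opt, sum(acc):
opt    adam  rmsprop  sgd
model                    
m0        0       85    0
m1        0       88    0
m4        0        0   44
m5       11        0    0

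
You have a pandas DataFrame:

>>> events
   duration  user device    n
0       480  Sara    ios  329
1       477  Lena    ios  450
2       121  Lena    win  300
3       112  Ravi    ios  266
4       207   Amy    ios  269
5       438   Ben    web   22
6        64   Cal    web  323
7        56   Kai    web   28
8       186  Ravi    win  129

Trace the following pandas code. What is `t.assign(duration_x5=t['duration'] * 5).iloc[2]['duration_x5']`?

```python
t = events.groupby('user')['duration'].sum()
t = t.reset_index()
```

group by user, sum of duration:
user
Amy     207
Ben     438
Cal      64
Kai      56
Lena    598
Ravi    298
Sara    480
Name: duration, dtype: int64
reset_index():
   user  duration
0   Amy       207
1   Ben       438
2   Cal        64
3   Kai        56
4  Lena       598
5  Ravi       298
6  Sara       480
add column duration_x5 = t['duration'] * 5:
   user  duration  duration_x5
0   Amy       207         1035
1   Ben       438         2190
2   Cal        64          320
3   Kai        56          280
4  Lena       598         2990
5  Ravi       298         1490
6  Sara       480         2400
Taking the value at position 2, column 'duration_x5' gives 320.

320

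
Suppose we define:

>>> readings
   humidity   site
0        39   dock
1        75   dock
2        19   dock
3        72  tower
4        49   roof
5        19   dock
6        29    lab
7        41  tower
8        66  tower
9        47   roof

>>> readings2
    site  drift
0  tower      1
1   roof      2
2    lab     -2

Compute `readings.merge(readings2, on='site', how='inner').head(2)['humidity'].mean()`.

60.5

merge on 'site' (how='inner') → 6 rows:
   humidity   site  drift
0        72  tower      1
1        49   roof      2
2        29    lab     -2
3        41  tower      1
4        66  tower      1
5        47   roof      2
take first 2 rows:
   humidity   site  drift
0        72  tower      1
1        49   roof      2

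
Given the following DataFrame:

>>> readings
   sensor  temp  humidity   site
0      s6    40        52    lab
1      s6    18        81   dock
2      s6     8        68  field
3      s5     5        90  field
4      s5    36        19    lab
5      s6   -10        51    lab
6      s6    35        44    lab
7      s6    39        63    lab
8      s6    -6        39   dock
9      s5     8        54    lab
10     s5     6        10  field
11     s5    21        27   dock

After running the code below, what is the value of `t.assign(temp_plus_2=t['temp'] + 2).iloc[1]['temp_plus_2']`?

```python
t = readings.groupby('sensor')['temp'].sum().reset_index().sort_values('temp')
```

126

group by sensor, sum of temp:
sensor
s5     76
s6    124
Name: temp, dtype: int64
reset_index():
  sensor  temp
0     s5    76
1     s6   124
sort by temp:
  sensor  temp
0     s5    76
1     s6   124
add column temp_plus_2 = t['temp'] + 2:
  sensor  temp  temp_plus_2
0     s5    76           78
1     s6   124          126
Hence 126.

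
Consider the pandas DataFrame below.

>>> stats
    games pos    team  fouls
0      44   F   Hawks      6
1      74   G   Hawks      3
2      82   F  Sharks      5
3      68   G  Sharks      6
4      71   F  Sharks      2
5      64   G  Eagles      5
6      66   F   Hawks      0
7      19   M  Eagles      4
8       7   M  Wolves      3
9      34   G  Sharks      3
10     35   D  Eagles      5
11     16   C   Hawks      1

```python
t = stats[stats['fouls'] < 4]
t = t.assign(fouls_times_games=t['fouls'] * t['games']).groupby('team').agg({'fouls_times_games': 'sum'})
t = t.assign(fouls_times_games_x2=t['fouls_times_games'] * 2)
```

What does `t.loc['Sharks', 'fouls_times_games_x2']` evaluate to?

488

filter rows where fouls < 4:
    games pos    team  fouls
1      74   G   Hawks      3
4      71   F  Sharks      2
6      66   F   Hawks      0
8       7   M  Wolves      3
9      34   G  Sharks      3
11     16   C   Hawks      1
add column fouls_times_games = t['fouls'] * t['games']:
    games pos    team  fouls  fouls_times_games
1      74   G   Hawks      3                222
4      71   F  Sharks      2                142
6      66   F   Hawks      0                  0
8       7   M  Wolves      3                 21
9      34   G  Sharks      3                102
11     16   C   Hawks      1                 16
group by team, sum of fouls_times_games:
        fouls_times_games
team                     
Hawks                 238
Sharks                244
Wolves                 21
add column fouls_times_games_x2 = t['fouls_times_games'] * 2:
        fouls_times_games  fouls_times_games_x2
team                                           
Hawks                 238                   476
Sharks                244                   488
Wolves                 21                    42
Taking the value at row 'Sharks', column 'fouls_times_games_x2' gives 488.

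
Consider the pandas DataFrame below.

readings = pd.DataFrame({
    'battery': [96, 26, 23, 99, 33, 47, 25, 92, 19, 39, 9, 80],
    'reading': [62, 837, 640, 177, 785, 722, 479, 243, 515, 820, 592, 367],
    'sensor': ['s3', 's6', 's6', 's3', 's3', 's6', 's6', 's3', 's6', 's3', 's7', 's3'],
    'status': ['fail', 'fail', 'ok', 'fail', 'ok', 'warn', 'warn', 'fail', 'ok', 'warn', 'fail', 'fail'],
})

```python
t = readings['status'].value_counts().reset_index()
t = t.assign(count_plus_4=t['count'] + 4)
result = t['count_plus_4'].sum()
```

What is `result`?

24

value_counts of status:
status
fail    6
ok      3
warn    3
Name: count, dtype: int64
reset_index():
  status  count
0   fail      6
1     ok      3
2   warn      3
add column count_plus_4 = t['count'] + 4:
  status  count  count_plus_4
0   fail      6            10
1     ok      3             7
2   warn      3             7
Taking the sum of column 'count_plus_4' gives 24.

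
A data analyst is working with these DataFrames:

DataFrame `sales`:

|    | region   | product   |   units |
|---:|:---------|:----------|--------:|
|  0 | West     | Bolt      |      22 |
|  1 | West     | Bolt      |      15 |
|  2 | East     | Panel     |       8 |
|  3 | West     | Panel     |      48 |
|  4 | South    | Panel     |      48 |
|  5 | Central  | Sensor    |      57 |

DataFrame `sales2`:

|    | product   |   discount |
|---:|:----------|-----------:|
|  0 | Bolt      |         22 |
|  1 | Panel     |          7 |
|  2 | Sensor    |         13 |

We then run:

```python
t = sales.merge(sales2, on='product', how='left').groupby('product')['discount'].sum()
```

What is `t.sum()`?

merge on 'product' (how='left') → 6 rows:
    region product  units  discount
0     West    Bolt     22        22
1     West    Bolt     15        22
2     East   Panel      8         7
3     West   Panel     48         7
4    South   Panel     48         7
5  Central  Sensor     57        13
group by product, sum of discount:
product
Bolt      44
Panel     21
Sensor    13
Name: discount, dtype: int64

78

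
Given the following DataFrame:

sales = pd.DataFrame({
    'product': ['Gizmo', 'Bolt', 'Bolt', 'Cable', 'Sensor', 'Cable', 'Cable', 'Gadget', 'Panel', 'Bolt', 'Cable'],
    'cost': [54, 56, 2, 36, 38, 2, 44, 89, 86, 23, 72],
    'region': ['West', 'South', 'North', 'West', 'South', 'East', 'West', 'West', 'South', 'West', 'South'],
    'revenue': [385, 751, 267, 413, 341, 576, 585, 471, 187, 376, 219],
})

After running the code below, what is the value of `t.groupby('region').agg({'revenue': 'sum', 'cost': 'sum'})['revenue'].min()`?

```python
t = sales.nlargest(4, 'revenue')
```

take 4 rows with largest revenue:
  product  cost region  revenue
1    Bolt    56  South      751
6   Cable    44   West      585
5   Cable     2   East      576
7  Gadget    89   West      471
group by region: sum(revenue), sum(cost):
        revenue  cost
region               
East        576     2
South       751    56
West       1056   133
Taking the min of column 'revenue' gives 576.

576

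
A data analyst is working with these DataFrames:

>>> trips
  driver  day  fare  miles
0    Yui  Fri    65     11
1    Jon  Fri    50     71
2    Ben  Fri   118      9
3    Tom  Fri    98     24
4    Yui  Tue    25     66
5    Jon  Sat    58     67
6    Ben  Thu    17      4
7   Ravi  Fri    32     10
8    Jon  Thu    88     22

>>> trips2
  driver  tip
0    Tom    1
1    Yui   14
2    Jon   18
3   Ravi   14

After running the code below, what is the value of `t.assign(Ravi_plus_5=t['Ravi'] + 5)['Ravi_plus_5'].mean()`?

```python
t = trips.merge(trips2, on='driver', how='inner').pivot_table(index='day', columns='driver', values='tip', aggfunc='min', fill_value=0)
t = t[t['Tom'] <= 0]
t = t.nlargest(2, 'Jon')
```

merge on 'driver' (how='inner') → 7 rows:
  driver  day  fare  miles  tip
0    Yui  Fri    65     11   14
1    Jon  Fri    50     71   18
2    Tom  Fri    98     24    1
3    Yui  Tue    25     66   14
4    Jon  Sat    58     67   18
5   Ravi  Fri    32     10   14
6    Jon  Thu    88     22   18
pivot: rows=day, cols=driver, min(tip):
driver  Jon  Ravi  Tom  Yui
day                        
Fri      18    14    1   14
Sat      18     0    0    0
Thu      18     0    0    0
Tue       0     0    0   14
filter rows where Tom <= 0:
driver  Jon  Ravi  Tom  Yui
day                        
Sat      18     0    0    0
Thu      18     0    0    0
Tue       0     0    0   14
take 2 rows with largest Jon:
driver  Jon  Ravi  Tom  Yui
day                        
Sat      18     0    0    0
Thu      18     0    0    0
add column Ravi_plus_5 = t['Ravi'] + 5:
driver  Jon  Ravi  Tom  Yui  Ravi_plus_5
day                                     
Sat      18     0    0    0            5
Thu      18     0    0    0            5
Reading off the mean of column 'Ravi_plus_5', we get 5.0.

5.0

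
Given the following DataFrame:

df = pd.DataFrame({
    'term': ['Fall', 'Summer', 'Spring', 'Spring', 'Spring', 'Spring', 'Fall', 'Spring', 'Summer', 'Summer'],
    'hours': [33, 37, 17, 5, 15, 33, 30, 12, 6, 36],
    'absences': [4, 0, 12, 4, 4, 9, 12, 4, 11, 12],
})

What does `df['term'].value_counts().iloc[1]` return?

value_counts of term:
term
Spring    5
Summer    3
Fall      2
Name: count, dtype: int64

3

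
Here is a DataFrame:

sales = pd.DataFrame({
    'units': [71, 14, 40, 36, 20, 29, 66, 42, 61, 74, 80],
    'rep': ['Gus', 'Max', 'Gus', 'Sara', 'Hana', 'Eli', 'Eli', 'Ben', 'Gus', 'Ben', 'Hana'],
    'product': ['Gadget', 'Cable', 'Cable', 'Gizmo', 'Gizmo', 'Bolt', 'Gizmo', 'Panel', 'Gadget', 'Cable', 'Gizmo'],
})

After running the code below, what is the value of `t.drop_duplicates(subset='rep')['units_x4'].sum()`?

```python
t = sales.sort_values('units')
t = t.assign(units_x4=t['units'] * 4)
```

sort by units:
    units   rep product
1      14   Max   Cable
4      20  Hana   Gizmo
5      29   Eli    Bolt
3      36  Sara   Gizmo
2      40   Gus   Cable
7      42   Ben   Panel
8      61   Gus  Gadget
6      66   Eli   Gizmo
0      71   Gus  Gadget
9      74   Ben   Cable
10     80  Hana   Gizmo
add column units_x4 = t['units'] * 4:
    units   rep product  units_x4
1      14   Max   Cable        56
4      20  Hana   Gizmo        80
5      29   Eli    Bolt       116
3      36  Sara   Gizmo       144
2      40   Gus   Cable       160
7      42   Ben   Panel       168
8      61   Gus  Gadget       244
6      66   Eli   Gizmo       264
0      71   Gus  Gadget       284
9      74   Ben   Cable       296
10     80  Hana   Gizmo       320
drop duplicate rep (keep=first):
   units   rep product  units_x4
1     14   Max   Cable        56
4     20  Hana   Gizmo        80
5     29   Eli    Bolt       116
3     36  Sara   Gizmo       144
2     40   Gus   Cable       160
7     42   Ben   Panel       168
Finally, sum of column 'units_x4' = 724.

724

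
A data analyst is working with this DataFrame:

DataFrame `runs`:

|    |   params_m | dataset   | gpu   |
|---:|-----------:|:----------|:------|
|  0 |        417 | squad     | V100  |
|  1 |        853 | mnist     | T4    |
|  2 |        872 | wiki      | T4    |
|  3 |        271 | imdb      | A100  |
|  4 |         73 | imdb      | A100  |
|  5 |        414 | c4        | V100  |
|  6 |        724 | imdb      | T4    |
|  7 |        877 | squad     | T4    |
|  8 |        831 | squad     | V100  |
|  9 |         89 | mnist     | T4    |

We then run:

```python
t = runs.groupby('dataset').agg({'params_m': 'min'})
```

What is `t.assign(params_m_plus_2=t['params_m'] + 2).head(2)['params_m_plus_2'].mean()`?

group by dataset, min of params_m:
         params_m
dataset          
c4            414
imdb           73
mnist          89
squad         417
wiki          872
add column params_m_plus_2 = t['params_m'] + 2:
         params_m  params_m_plus_2
dataset                           
c4            414              416
imdb           73               75
mnist          89               91
squad         417              419
wiki          872              874
take first 2 rows:
         params_m  params_m_plus_2
dataset                           
c4            414              416
imdb           73               75
Then the mean of column 'params_m_plus_2': 245.5

245.5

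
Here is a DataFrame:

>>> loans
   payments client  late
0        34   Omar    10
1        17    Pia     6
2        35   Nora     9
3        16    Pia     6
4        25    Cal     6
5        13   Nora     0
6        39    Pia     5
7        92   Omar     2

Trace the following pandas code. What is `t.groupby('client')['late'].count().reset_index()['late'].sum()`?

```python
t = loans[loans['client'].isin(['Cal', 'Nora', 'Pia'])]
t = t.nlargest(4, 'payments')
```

4

filter rows where client in ['Cal', 'Nora', 'Pia']:
   payments client  late
1        17    Pia     6
2        35   Nora     9
3        16    Pia     6
4        25    Cal     6
5        13   Nora     0
6        39    Pia     5
take 4 rows with largest payments:
   payments client  late
6        39    Pia     5
2        35   Nora     9
4        25    Cal     6
1        17    Pia     6
group by client, count of late:
client
Cal     1
Nora    1
Pia     2
Name: late, dtype: int64
reset_index():
  client  late
0    Cal     1
1   Nora     1
2    Pia     2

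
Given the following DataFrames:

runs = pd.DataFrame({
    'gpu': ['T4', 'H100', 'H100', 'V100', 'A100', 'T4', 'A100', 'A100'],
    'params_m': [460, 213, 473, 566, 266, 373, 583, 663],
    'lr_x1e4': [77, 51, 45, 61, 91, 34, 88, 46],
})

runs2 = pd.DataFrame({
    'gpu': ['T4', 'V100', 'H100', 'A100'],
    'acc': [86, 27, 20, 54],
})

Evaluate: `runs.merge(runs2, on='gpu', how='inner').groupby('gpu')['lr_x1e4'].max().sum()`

280

merge on 'gpu' (how='inner') → 8 rows:
    gpu  params_m  lr_x1e4  acc
0    T4       460       77   86
1  H100       213       51   20
2  H100       473       45   20
3  V100       566       61   27
4  A100       266       91   54
5    T4       373       34   86
6  A100       583       88   54
7  A100       663       46   54
group by gpu, max of lr_x1e4:
gpu
A100    91
H100    51
T4      77
V100    61
Name: lr_x1e4, dtype: int64
Hence 280.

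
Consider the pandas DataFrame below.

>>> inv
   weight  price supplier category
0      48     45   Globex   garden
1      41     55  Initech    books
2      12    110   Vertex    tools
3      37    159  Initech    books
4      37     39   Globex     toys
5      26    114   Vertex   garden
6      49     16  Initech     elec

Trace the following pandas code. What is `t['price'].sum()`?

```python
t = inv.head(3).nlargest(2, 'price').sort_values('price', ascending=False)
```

165

take first 3 rows:
   weight  price supplier category
0      48     45   Globex   garden
1      41     55  Initech    books
2      12    110   Vertex    tools
take 2 rows with largest price:
   weight  price supplier category
2      12    110   Vertex    tools
1      41     55  Initech    books
sort by price descending:
   weight  price supplier category
2      12    110   Vertex    tools
1      41     55  Initech    books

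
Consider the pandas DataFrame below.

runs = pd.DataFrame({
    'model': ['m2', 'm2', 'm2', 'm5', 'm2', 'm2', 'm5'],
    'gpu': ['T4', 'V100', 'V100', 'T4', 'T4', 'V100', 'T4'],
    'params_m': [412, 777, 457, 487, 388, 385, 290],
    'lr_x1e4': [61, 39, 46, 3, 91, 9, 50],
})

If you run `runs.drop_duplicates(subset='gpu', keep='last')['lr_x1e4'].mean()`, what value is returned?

drop duplicate gpu (keep=last):
  model   gpu  params_m  lr_x1e4
5    m2  V100       385        9
6    m5    T4       290       50
mean of column 'lr_x1e4' → 29.5

29.5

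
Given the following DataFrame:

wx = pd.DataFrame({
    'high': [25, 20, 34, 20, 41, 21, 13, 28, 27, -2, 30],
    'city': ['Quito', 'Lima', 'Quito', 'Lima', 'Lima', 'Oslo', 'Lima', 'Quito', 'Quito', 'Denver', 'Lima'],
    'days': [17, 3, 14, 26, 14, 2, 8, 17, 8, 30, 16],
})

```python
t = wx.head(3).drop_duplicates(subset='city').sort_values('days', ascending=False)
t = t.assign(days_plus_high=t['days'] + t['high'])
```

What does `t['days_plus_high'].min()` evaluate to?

23

take first 3 rows:
   high   city  days
0    25  Quito    17
1    20   Lima     3
2    34  Quito    14
drop duplicate city (keep=first):
   high   city  days
0    25  Quito    17
1    20   Lima     3
sort by days descending:
   high   city  days
0    25  Quito    17
1    20   Lima     3
add column days_plus_high = t['days'] + t['high']:
   high   city  days  days_plus_high
0    25  Quito    17              42
1    20   Lima     3              23
Reading off the min of column 'days_plus_high', we get 23.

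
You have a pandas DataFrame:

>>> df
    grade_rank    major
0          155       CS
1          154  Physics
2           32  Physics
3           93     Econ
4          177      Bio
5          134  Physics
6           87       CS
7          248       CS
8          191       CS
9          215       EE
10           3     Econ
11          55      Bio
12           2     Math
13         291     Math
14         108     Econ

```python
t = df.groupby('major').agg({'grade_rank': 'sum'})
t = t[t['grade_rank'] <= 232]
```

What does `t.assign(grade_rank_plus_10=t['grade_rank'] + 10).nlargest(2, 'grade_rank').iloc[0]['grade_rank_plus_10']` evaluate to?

242

group by major, sum of grade_rank:
         grade_rank
major              
Bio             232
CS              681
EE              215
Econ            204
Math            293
Physics         320
filter rows where grade_rank <= 232:
       grade_rank
major            
Bio           232
EE            215
Econ          204
add column grade_rank_plus_10 = t['grade_rank'] + 10:
       grade_rank  grade_rank_plus_10
major                                
Bio           232                 242
EE            215                 225
Econ          204                 214
take 2 rows with largest grade_rank:
       grade_rank  grade_rank_plus_10
major                                
Bio           232                 242
EE            215                 225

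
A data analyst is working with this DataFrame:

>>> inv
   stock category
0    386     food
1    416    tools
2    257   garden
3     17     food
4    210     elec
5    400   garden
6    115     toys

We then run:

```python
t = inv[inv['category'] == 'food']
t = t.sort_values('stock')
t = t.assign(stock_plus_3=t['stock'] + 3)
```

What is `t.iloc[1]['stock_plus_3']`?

389

filter rows where category == 'food':
   stock category
0    386     food
3     17     food
sort by stock:
   stock category
3     17     food
0    386     food
add column stock_plus_3 = t['stock'] + 3:
   stock category  stock_plus_3
3     17     food            20
0    386     food           389
value at position 1, column 'stock_plus_3' → 389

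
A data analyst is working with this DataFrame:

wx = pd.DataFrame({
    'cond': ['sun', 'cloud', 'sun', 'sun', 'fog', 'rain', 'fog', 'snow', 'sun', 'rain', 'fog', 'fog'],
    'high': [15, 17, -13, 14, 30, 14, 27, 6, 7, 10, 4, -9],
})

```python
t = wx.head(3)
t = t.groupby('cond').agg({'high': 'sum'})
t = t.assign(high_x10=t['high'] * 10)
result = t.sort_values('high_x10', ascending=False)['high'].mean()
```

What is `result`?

9.5

take first 3 rows:
    cond  high
0    sun    15
1  cloud    17
2    sun   -13
group by cond, sum of high:
       high
cond       
cloud    17
sun       2
add column high_x10 = t['high'] * 10:
       high  high_x10
cond                 
cloud    17       170
sun       2        20
sort by high_x10 descending:
       high  high_x10
cond                 
cloud    17       170
sun       2        20
Reading off the mean of column 'high', we get 9.5.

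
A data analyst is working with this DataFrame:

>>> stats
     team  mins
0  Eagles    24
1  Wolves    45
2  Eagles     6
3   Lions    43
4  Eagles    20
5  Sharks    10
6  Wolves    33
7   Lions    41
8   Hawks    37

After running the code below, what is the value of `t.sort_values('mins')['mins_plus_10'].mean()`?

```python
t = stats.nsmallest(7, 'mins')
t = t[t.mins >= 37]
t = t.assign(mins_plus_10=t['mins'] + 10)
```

take 7 rows with smallest mins:
     team  mins
2  Eagles     6
5  Sharks    10
4  Eagles    20
0  Eagles    24
6  Wolves    33
8   Hawks    37
7   Lions    41
filter rows where mins >= 37:
    team  mins
8  Hawks    37
7  Lions    41
add column mins_plus_10 = t['mins'] + 10:
    team  mins  mins_plus_10
8  Hawks    37            47
7  Lions    41            51
sort by mins:
    team  mins  mins_plus_10
8  Hawks    37            47
7  Lions    41            51

49.0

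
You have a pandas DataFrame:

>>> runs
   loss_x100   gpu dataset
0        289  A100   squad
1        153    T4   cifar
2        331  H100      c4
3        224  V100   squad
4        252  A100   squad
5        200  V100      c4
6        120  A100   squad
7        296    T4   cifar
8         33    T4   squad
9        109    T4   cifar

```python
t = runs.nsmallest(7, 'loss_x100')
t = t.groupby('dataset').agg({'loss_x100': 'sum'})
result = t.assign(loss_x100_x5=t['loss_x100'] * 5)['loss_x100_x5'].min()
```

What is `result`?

1000

take 7 rows with smallest loss_x100:
   loss_x100   gpu dataset
8         33    T4   squad
9        109    T4   cifar
6        120  A100   squad
1        153    T4   cifar
5        200  V100      c4
3        224  V100   squad
4        252  A100   squad
group by dataset, sum of loss_x100:
         loss_x100
dataset           
c4             200
cifar          262
squad          629
add column loss_x100_x5 = t['loss_x100'] * 5:
         loss_x100  loss_x100_x5
dataset                         
c4             200          1000
cifar          262          1310
squad          629          3145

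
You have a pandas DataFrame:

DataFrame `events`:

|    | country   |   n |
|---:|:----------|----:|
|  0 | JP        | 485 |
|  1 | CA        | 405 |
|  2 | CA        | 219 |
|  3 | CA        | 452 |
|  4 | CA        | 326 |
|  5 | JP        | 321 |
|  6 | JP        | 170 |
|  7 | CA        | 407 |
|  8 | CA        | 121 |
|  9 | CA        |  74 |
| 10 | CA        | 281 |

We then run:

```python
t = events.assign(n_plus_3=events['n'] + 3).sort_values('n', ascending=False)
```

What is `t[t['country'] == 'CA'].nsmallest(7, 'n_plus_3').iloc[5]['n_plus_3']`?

408

add column n_plus_3 = events['n'] + 3:
   country    n  n_plus_3
0       JP  485       488
1       CA  405       408
2       CA  219       222
3       CA  452       455
4       CA  326       329
5       JP  321       324
6       JP  170       173
7       CA  407       410
8       CA  121       124
9       CA   74        77
10      CA  281       284
sort by n descending:
   country    n  n_plus_3
0       JP  485       488
3       CA  452       455
7       CA  407       410
1       CA  405       408
4       CA  326       329
5       JP  321       324
10      CA  281       284
2       CA  219       222
6       JP  170       173
8       CA  121       124
9       CA   74        77
filter rows where country == 'CA':
   country    n  n_plus_3
3       CA  452       455
7       CA  407       410
1       CA  405       408
4       CA  326       329
10      CA  281       284
2       CA  219       222
8       CA  121       124
9       CA   74        77
take 7 rows with smallest n_plus_3:
   country    n  n_plus_3
9       CA   74        77
8       CA  121       124
2       CA  219       222
10      CA  281       284
4       CA  326       329
1       CA  405       408
7       CA  407       410
Then the value at position 5, column 'n_plus_3': 408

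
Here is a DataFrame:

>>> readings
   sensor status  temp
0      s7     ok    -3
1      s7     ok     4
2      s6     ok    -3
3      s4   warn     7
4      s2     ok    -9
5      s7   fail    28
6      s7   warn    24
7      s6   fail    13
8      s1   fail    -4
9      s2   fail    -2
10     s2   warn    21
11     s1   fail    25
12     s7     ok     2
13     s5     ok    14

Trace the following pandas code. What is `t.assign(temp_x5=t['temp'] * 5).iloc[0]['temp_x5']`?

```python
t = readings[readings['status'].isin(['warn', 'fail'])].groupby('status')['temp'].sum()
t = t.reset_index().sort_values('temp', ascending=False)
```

300

filter rows where status in ['warn', 'fail']:
   sensor status  temp
3      s4   warn     7
5      s7   fail    28
6      s7   warn    24
7      s6   fail    13
8      s1   fail    -4
9      s2   fail    -2
10     s2   warn    21
11     s1   fail    25
group by status, sum of temp:
status
fail    60
warn    52
Name: temp, dtype: int64
reset_index():
  status  temp
0   fail    60
1   warn    52
sort by temp descending:
  status  temp
0   fail    60
1   warn    52
add column temp_x5 = t['temp'] * 5:
  status  temp  temp_x5
0   fail    60      300
1   warn    52      260
Reading off the value at position 0, column 'temp_x5', we get 300.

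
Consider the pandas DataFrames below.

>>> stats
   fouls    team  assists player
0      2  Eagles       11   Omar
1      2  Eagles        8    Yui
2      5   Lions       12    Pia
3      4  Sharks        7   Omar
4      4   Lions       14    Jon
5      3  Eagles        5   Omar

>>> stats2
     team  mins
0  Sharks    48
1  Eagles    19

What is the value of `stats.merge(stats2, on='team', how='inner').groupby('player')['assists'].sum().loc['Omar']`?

merge on 'team' (how='inner') → 4 rows:
   fouls    team  assists player  mins
0      2  Eagles       11   Omar    19
1      2  Eagles        8    Yui    19
2      4  Sharks        7   Omar    48
3      3  Eagles        5   Omar    19
group by player, sum of assists:
player
Omar    23
Yui      8
Name: assists, dtype: int64
Finally, value at index 'Omar' = 23.

23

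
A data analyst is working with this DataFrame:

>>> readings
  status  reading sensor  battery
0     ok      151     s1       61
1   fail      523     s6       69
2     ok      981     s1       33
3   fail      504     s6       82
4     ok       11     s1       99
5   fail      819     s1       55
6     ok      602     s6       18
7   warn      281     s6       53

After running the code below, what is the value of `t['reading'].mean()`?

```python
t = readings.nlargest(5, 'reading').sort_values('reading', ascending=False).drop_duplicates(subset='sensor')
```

take 5 rows with largest reading:
  status  reading sensor  battery
2     ok      981     s1       33
5   fail      819     s1       55
6     ok      602     s6       18
1   fail      523     s6       69
3   fail      504     s6       82
sort by reading descending:
  status  reading sensor  battery
2     ok      981     s1       33
5   fail      819     s1       55
6     ok      602     s6       18
1   fail      523     s6       69
3   fail      504     s6       82
drop duplicate sensor (keep=first):
  status  reading sensor  battery
2     ok      981     s1       33
6     ok      602     s6       18
Finally, mean of column 'reading' = 791.5.

791.5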